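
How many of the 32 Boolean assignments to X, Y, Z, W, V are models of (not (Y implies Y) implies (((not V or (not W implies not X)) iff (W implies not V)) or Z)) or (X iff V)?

32

Initial set: {((not (Y implies Y) implies (((not V or (not W implies not X)) iff (W implies not V)) or Z)) or (X iff V))}.
((not (Y implies Y) implies (((not V or (not W implies not X)) iff (W implies not V)) or Z)) or (X iff V)): β-rule — branch into (not (Y implies Y) implies (((not V or (not W implies not X)) iff (W implies not V)) or Z))  //  (X iff V).
  branch 1 (add (not (Y implies Y) implies (((not V or (not W implies not X)) iff (W implies not V)) or Z))):
    (not (Y implies Y) implies (((not V or (not W implies not X)) iff (W implies not V)) or Z)): β-rule — branch into not not (Y implies Y)  //  (((not V or (not W implies not X)) iff (W implies not V)) or Z).
      branch 1.1 (add not not (Y implies Y)):
        not not (Y implies Y): β-rule — branch into not Y  //  Y.
          branch 1.1.1 (add not Y):
            ○ open, literals {Y=false}.
          branch 1.1.2 (add Y):
            ○ open, literals {Y=true}.
      branch 1.2 (add (((not V or (not W implies not X)) iff (W implies not V)) or Z)):
        (((not V or (not W implies not X)) iff (W implies not V)) or Z): β-rule — branch into ((not V or (not W implies not X)) iff (W implies not V))  //  Z.
          branch 1.2.1 (add ((not V or (not W implies not X)) iff (W implies not V))):
            ((not V or (not W implies not X)) iff (W implies not V)): β-rule — branch into (not V or (not W implies not X)), (W implies not V)  //  not (not V or (not W implies not X)), not (W implies not V).
              branch 1.2.1.1 (add (not V or (not W implies not X)), (W implies not V)):
                (not V or (not W implies not X)): β-rule — branch into not V  //  (not W implies not X).
                  branch 1.2.1.1.1 (add not V):
                    (W implies not V): β-rule — branch into not W  //  not V.
                      branch 1.2.1.1.1.1 (add not W):
                        ○ open, literals {V=false, W=false}.
                      branch 1.2.1.1.1.2 (add not V):
                        ○ open, literals {V=false}.
                  branch 1.2.1.1.2 (add (not W implies not X)):
                    (W implies not V): β-rule — branch into not W  //  not V.
                      branch 1.2.1.1.2.1 (add not W):
                        (not W implies not X): β-rule — branch into not not W  //  not X.
                          branch 1.2.1.1.2.1.1 (add not not W):
                            × closes — contains both W and not W.
                          branch 1.2.1.1.2.1.2 (add not X):
                            ○ open, literals {W=false, X=false}.
                      branch 1.2.1.1.2.2 (add not V):
                        (not W implies not X): β-rule — branch into not not W  //  not X.
                          branch 1.2.1.1.2.2.1 (add not not W):
                            ○ open, literals {V=false, W=true}.
                          branch 1.2.1.1.2.2.2 (add not X):
                            ○ open, literals {V=false, X=false}.
              branch 1.2.1.2 (add not (not V or (not W implies not X)), not (W implies not V)):
                not (not V or (not W implies not X)): α-rule — add not not V, not (not W implies not X).
                not (W implies not V): α-rule — add W, not not V.
                not (not W implies not X): α-rule — add not W, not not X.
                × closes — contains both W and not W.
          branch 1.2.2 (add Z):
            ○ open, literals {Z=true}.
  branch 2 (add (X iff V)):
    (X iff V): β-rule — branch into X, V  //  not X, not V.
      branch 2.1 (add X, V):
        ○ open, literals {V=true, X=true}.
      branch 2.2 (add not X, not V):
        ○ open, literals {V=false, X=false}.
2 branches closed, 10 open.
Each open branch fixes some atoms; the unmentioned ones are free. Counting distinct full assignments: branch {Y=false} (X, Z, W, V) contributes 16 new; branch {Y=true} (X, Z, W, V) contributes 16 new; branch {V=false, W=false} (X, Y, Z) contributes 0 new; branch {V=false} (X, Y, Z, W) contributes 0 new; branch {W=false, X=false} (Y, Z, V) contributes 0 new; branch {V=false, W=true} (X, Y, Z) contributes 0 new; branch {V=false, X=false} (Y, Z, W) contributes 0 new; branch {Z=true} (X, Y, W, V) contributes 0 new; branch {V=true, X=true} (Y, Z, W) contributes 0 new; branch {V=false, X=false} (Y, Z, W) contributes 0 new. Total: 32.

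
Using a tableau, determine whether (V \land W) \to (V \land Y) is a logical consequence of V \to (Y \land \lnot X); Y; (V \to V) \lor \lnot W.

Yes

Initial set: {(V \to (Y \land \lnot X)); Y; ((V \to V) \lor \lnot W); \lnot ((V \land W) \to (V \land Y))}.
\lnot ((V \land W) \to (V \land Y)): α-rule — add (V \land W), \lnot (V \land Y).
(V \land W): α-rule — add V, W.
(V \to (Y \land \lnot X)): β-rule — branch into \lnot V  //  (Y \land \lnot X).
  branch 1 (add \lnot V):
    × closes — contains both V and \lnot V.
  branch 2 (add (Y \land \lnot X)):
    (Y \land \lnot X): α-rule — add Y, \lnot X.
    ((V \to V) \lor \lnot W): β-rule — branch into (V \to V)  //  \lnot W.
      branch 2.1 (add (V \to V)):
        \lnot (V \land Y): β-rule — branch into \lnot V  //  \lnot Y.
          branch 2.1.1 (add \lnot V):
            × closes — contains both V and \lnot V.
          branch 2.1.2 (add \lnot Y):
            × closes — contains both Y and \lnot Y.
      branch 2.2 (add \lnot W):
        × closes — contains both W and \lnot W.
All 4 branches close.
Every branch closed, so the premises entail the conclusion.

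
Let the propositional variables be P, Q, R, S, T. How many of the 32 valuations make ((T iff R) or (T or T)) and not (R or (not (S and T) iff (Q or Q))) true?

8

Initial set: {(((T iff R) or (T or T)) and not (R or (not (S and T) iff (Q or Q))))}.
(((T iff R) or (T or T)) and not (R or (not (S and T) iff (Q or Q)))): α-rule — add ((T iff R) or (T or T)), not (R or (not (S and T) iff (Q or Q))).
not (R or (not (S and T) iff (Q or Q))): α-rule — add not R, not (not (S and T) iff (Q or Q)).
((T iff R) or (T or T)): β-rule — branch into (T iff R)  //  (T or T).
  branch 1 (add (T iff R)):
    not (not (S and T) iff (Q or Q)): β-rule — branch into not (S and T), not (Q or Q)  //  not not (S and T), (Q or Q).
      branch 1.1 (add not (S and T), not (Q or Q)):
        not (Q or Q): α-rule — add not Q, not Q.
        (T iff R): β-rule — branch into T, R  //  not T, not R.
          branch 1.1.1 (add T, R):
            × closes — contains both R and not R.
          branch 1.1.2 (add not T, not R):
            not (S and T): β-rule — branch into not S  //  not T.
              branch 1.1.2.1 (add not S):
                ○ open, literals {Q=F, R=F, S=F, T=F}.
              branch 1.1.2.2 (add not T):
                ○ open, literals {Q=F, R=F, T=F}.
      branch 1.2 (add not not (S and T), (Q or Q)):
        not not (S and T): α-rule — add S, T.
        (T iff R): β-rule — branch into T, R  //  not T, not R.
          branch 1.2.1 (add T, R):
            × closes — contains both R and not R.
          branch 1.2.2 (add not T, not R):
            × closes — contains both T and not T.
  branch 2 (add (T or T)):
    not (not (S and T) iff (Q or Q)): β-rule — branch into not (S and T), not (Q or Q)  //  not not (S and T), (Q or Q).
      branch 2.1 (add not (S and T), not (Q or Q)):
        not (Q or Q): α-rule — add not Q, not Q.
        (T or T): β-rule — branch into T  //  T.
          branch 2.1.1 (add T):
            not (S and T): β-rule — branch into not S  //  not T.
              branch 2.1.1.1 (add not S):
                ○ open, literals {Q=F, R=F, S=F, T=T}.
              branch 2.1.1.2 (add not T):
                × closes — contains both T and not T.
          branch 2.1.2 (add T):
            not (S and T): β-rule — branch into not S  //  not T.
              branch 2.1.2.1 (add not S):
                ○ open, literals {Q=F, R=F, S=F, T=T}.
              branch 2.1.2.2 (add not T):
                × closes — contains both T and not T.
      branch 2.2 (add not not (S and T), (Q or Q)):
        not not (S and T): α-rule — add S, T.
        (T or T): β-rule — branch into T  //  T.
          branch 2.2.1 (add T):
            (Q or Q): β-rule — branch into Q  //  Q.
              branch 2.2.1.1 (add Q):
                ○ open, literals {Q=T, R=F, S=T, T=T}.
              branch 2.2.1.2 (add Q):
                ○ open, literals {Q=T, R=F, S=T, T=T}.
          branch 2.2.2 (add T):
            (Q or Q): β-rule — branch into Q  //  Q.
              branch 2.2.2.1 (add Q):
                ○ open, literals {Q=T, R=F, S=T, T=T}.
              branch 2.2.2.2 (add Q):
                ○ open, literals {Q=T, R=F, S=T, T=T}.
5 branches closed, 8 open.
Each open branch fixes some atoms; the unmentioned ones are free. Counting distinct full assignments: branch {Q=F, R=F, S=F, T=F} (P) contributes 2 new; branch {Q=F, R=F, T=F} (P, S) contributes 2 new; branch {Q=F, R=F, S=F, T=T} (P) contributes 2 new; branch {Q=F, R=F, S=F, T=T} (P) contributes 0 new; branch {Q=T, R=F, S=T, T=T} (P) contributes 2 new; branch {Q=T, R=F, S=T, T=T} (P) contributes 0 new; branch {Q=T, R=F, S=T, T=T} (P) contributes 0 new; branch {Q=T, R=F, S=T, T=T} (P) contributes 0 new. Total: 8.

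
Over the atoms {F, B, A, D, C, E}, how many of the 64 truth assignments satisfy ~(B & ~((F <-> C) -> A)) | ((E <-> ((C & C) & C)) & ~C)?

58

Initial set: {(~(B & ~((F <-> C) -> A)) | ((E <-> ((C & C) & C)) & ~C))}.
(~(B & ~((F <-> C) -> A)) | ((E <-> ((C & C) & C)) & ~C)): β-rule — branch into ~(B & ~((F <-> C) -> A))  //  ((E <-> ((C & C) & C)) & ~C).
  branch 1 (add ~(B & ~((F <-> C) -> A))):
    ~(B & ~((F <-> C) -> A)): β-rule — branch into ~B  //  ~~((F <-> C) -> A).
      branch 1.1 (add ~B):
        ○ open, literals {B=F}.
      branch 1.2 (add ~~((F <-> C) -> A)):
        ~~((F <-> C) -> A): β-rule — branch into ~(F <-> C)  //  A.
          branch 1.2.1 (add ~(F <-> C)):
            ~(F <-> C): β-rule — branch into F, ~C  //  ~F, C.
              branch 1.2.1.1 (add F, ~C):
                ○ open, literals {C=F, F=T}.
              branch 1.2.1.2 (add ~F, C):
                ○ open, literals {C=T, F=F}.
          branch 1.2.2 (add A):
            ○ open, literals {A=T}.
  branch 2 (add ((E <-> ((C & C) & C)) & ~C)):
    ((E <-> ((C & C) & C)) & ~C): α-rule — add (E <-> ((C & C) & C)), ~C.
    (E <-> ((C & C) & C)): β-rule — branch into E, ((C & C) & C)  //  ~E, ~((C & C) & C).
      branch 2.1 (add E, ((C & C) & C)):
        ((C & C) & C): α-rule — add (C & C), C.
        × closes — contains both C and ~C.
      branch 2.2 (add ~E, ~((C & C) & C)):
        ~((C & C) & C): β-rule — branch into ~(C & C)  //  ~C.
          branch 2.2.1 (add ~(C & C)):
            ~(C & C): β-rule — branch into ~C  //  ~C.
              branch 2.2.1.1 (add ~C):
                ○ open, literals {C=F, E=F}.
              branch 2.2.1.2 (add ~C):
                ○ open, literals {C=F, E=F}.
          branch 2.2.2 (add ~C):
            ○ open, literals {C=F, E=F}.
1 branch closed, 7 open.
Each open branch fixes some atoms; the unmentioned ones are free. Counting distinct full assignments: branch {B=F} (F, A, D, C, E) contributes 32 new; branch {C=F, F=T} (B, A, D, E) contributes 8 new; branch {C=T, F=F} (B, A, D, E) contributes 8 new; branch {A=T} (F, B, D, C, E) contributes 8 new; branch {C=F, E=F} (F, B, A, D) contributes 2 new; branch {C=F, E=F} (F, B, A, D) contributes 0 new; branch {C=F, E=F} (F, B, A, D) contributes 0 new. Total: 58.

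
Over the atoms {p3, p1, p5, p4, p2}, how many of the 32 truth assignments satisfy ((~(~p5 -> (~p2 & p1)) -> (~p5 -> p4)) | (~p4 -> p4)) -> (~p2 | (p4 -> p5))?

28

Initial set: {(((~(~p5 -> (~p2 & p1)) -> (~p5 -> p4)) | (~p4 -> p4)) -> (~p2 | (p4 -> p5)))}.
(((~(~p5 -> (~p2 & p1)) -> (~p5 -> p4)) | (~p4 -> p4)) -> (~p2 | (p4 -> p5))): β-rule — branch into ~((~(~p5 -> (~p2 & p1)) -> (~p5 -> p4)) | (~p4 -> p4))  //  (~p2 | (p4 -> p5)).
  branch 1 (add ~((~(~p5 -> (~p2 & p1)) -> (~p5 -> p4)) | (~p4 -> p4))):
    ~((~(~p5 -> (~p2 & p1)) -> (~p5 -> p4)) | (~p4 -> p4)): α-rule — add ~(~(~p5 -> (~p2 & p1)) -> (~p5 -> p4)), ~(~p4 -> p4).
    ~(~(~p5 -> (~p2 & p1)) -> (~p5 -> p4)): α-rule — add ~(~p5 -> (~p2 & p1)), ~(~p5 -> p4).
    ~(~p4 -> p4): α-rule — add ~p4, ~p4.
    ~(~p5 -> (~p2 & p1)): α-rule — add ~p5, ~(~p2 & p1).
    ~(~p5 -> p4): α-rule — add ~p5, ~p4.
    ~(~p2 & p1): β-rule — branch into ~~p2  //  ~p1.
      branch 1.1 (add ~~p2):
        ○ open, literals {p2=T, p4=F, p5=F}.
      branch 1.2 (add ~p1):
        ○ open, literals {p1=F, p4=F, p5=F}.
  branch 2 (add (~p2 | (p4 -> p5))):
    (~p2 | (p4 -> p5)): β-rule — branch into ~p2  //  (p4 -> p5).
      branch 2.1 (add ~p2):
        ○ open, literals {p2=F}.
      branch 2.2 (add (p4 -> p5)):
        (p4 -> p5): β-rule — branch into ~p4  //  p5.
          branch 2.2.1 (add ~p4):
            ○ open, literals {p4=F}.
          branch 2.2.2 (add p5):
            ○ open, literals {p5=T}.
0 branches closed, 5 open.
Each open branch fixes some atoms; the unmentioned ones are free. Counting distinct full assignments: branch {p2=T, p4=F, p5=F} (p3, p1) contributes 4 new; branch {p1=F, p4=F, p5=F} (p3, p2) contributes 2 new; branch {p2=F} (p3, p1, p5, p4) contributes 14 new; branch {p4=F} (p3, p1, p5, p2) contributes 4 new; branch {p5=T} (p3, p1, p4, p2) contributes 4 new. Total: 28.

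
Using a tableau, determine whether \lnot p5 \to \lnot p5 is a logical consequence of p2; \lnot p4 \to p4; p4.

Initial set: {T p2; T (\lnot p4 \to p4); T p4; F (\lnot p5 \to \lnot p5)}.
F (\lnot p5 \to \lnot p5): α-rule — add T \lnot p5, F \lnot p5.
× closes — contains both p5 and \lnot p5.
All 1 branch closes.
Every branch closed, so the premises entail the conclusion.

Yes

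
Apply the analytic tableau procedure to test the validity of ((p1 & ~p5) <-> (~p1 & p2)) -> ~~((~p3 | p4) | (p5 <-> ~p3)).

Assume the negation and expand:
Initial set: {F (((p1 & ~p5) <-> (~p1 & p2)) -> ~~((~p3 | p4) | (p5 <-> ~p3)))}.
F (((p1 & ~p5) <-> (~p1 & p2)) -> ~~((~p3 | p4) | (p5 <-> ~p3))): α-rule — add T ((p1 & ~p5) <-> (~p1 & p2)), F ~~((~p3 | p4) | (p5 <-> ~p3)).
F ~~((~p3 | p4) | (p5 <-> ~p3)): drop double negation, giving F ((~p3 | p4) | (p5 <-> ~p3)).
F ((~p3 | p4) | (p5 <-> ~p3)): α-rule — add F (~p3 | p4), F (p5 <-> ~p3).
F (~p3 | p4): α-rule — add F ~p3, F p4.
T ((p1 & ~p5) <-> (~p1 & p2)): β-rule — branch into T (p1 & ~p5), T (~p1 & p2)  //  F (p1 & ~p5), F (~p1 & p2).
  branch 1 (add T (p1 & ~p5), T (~p1 & p2)):
    T (p1 & ~p5): α-rule — add T p1, T ~p5.
    T (~p1 & p2): α-rule — add T ~p1, T p2.
    × closes — contains both p1 and ~p1.
  branch 2 (add F (p1 & ~p5), F (~p1 & p2)):
    F (p5 <-> ~p3): β-rule — branch into T p5, F ~p3  //  F p5, T ~p3.
      branch 2.1 (add T p5, F ~p3):
        F (p1 & ~p5): β-rule — branch into F p1  //  F ~p5.
          branch 2.1.1 (add F p1):
            F (~p1 & p2): β-rule — branch into F ~p1  //  F p2.
              branch 2.1.1.1 (add F ~p1):
                × closes — contains both p1 and ~p1.
              branch 2.1.1.2 (add F p2):
                ○ open, literals {p1=false, p2=false, p3=true, p4=false, p5=true}.
          branch 2.1.2 (add F ~p5):
            F (~p1 & p2): β-rule — branch into F ~p1  //  F p2.
              branch 2.1.2.1 (add F ~p1):
                ○ open, literals {p1=true, p3=true, p4=false, p5=true}.
              branch 2.1.2.2 (add F p2):
                ○ open, literals {p2=false, p3=true, p4=false, p5=true}.
      branch 2.2 (add F p5, T ~p3):
        × closes — contains both p3 and ~p3.
3 branches closed, 3 open.
An open branch gives a countermodel: p1=false, p2=false, p3=true, p4=false, p5=true (unmentioned atoms arbitrary); under it the original formula is false.

Not valid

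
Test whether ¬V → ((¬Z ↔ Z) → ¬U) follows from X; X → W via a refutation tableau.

Yes

Initial set: {X; (X → W); ¬(¬V → ((¬Z ↔ Z) → ¬U))}.
¬(¬V → ((¬Z ↔ Z) → ¬U)): α-rule — add ¬V, ¬((¬Z ↔ Z) → ¬U).
¬((¬Z ↔ Z) → ¬U): α-rule — add (¬Z ↔ Z), ¬¬U.
(X → W): β-rule — branch into ¬X  //  W.
  branch 1 (add ¬X):
    × closes — contains both X and ¬X.
  branch 2 (add W):
    (¬Z ↔ Z): β-rule — branch into ¬Z, Z  //  ¬¬Z, ¬Z.
      branch 2.1 (add ¬Z, Z):
        × closes — contains both Z and ¬Z.
      branch 2.2 (add ¬¬Z, ¬Z):
        × closes — contains both Z and ¬Z.
All 3 branches close.
Every branch closed, so the premises entail the conclusion.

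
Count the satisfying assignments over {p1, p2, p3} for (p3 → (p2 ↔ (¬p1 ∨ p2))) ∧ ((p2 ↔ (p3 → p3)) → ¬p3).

5

Initial set: {((p3 → (p2 ↔ (¬p1 ∨ p2))) ∧ ((p2 ↔ (p3 → p3)) → ¬p3))}.
((p3 → (p2 ↔ (¬p1 ∨ p2))) ∧ ((p2 ↔ (p3 → p3)) → ¬p3)): α-rule — add (p3 → (p2 ↔ (¬p1 ∨ p2))), ((p2 ↔ (p3 → p3)) → ¬p3).
(p3 → (p2 ↔ (¬p1 ∨ p2))): β-rule — branch into ¬p3  //  (p2 ↔ (¬p1 ∨ p2)).
  branch 1 (add ¬p3):
    ((p2 ↔ (p3 → p3)) → ¬p3): β-rule — branch into ¬(p2 ↔ (p3 → p3))  //  ¬p3.
      branch 1.1 (add ¬(p2 ↔ (p3 → p3))):
        ¬(p2 ↔ (p3 → p3)): β-rule — branch into p2, ¬(p3 → p3)  //  ¬p2, (p3 → p3).
          branch 1.1.1 (add p2, ¬(p3 → p3)):
            ¬(p3 → p3): α-rule — add p3, ¬p3.
            × closes — contains both p3 and ¬p3.
          branch 1.1.2 (add ¬p2, (p3 → p3)):
            (p3 → p3): β-rule — branch into ¬p3  //  p3.
              branch 1.1.2.1 (add ¬p3):
                ○ open, literals {p2=false, p3=false}.
              branch 1.1.2.2 (add p3):
                × closes — contains both p3 and ¬p3.
      branch 1.2 (add ¬p3):
        ○ open, literals {p3=false}.
  branch 2 (add (p2 ↔ (¬p1 ∨ p2))):
    ((p2 ↔ (p3 → p3)) → ¬p3): β-rule — branch into ¬(p2 ↔ (p3 → p3))  //  ¬p3.
      branch 2.1 (add ¬(p2 ↔ (p3 → p3))):
        (p2 ↔ (¬p1 ∨ p2)): β-rule — branch into p2, (¬p1 ∨ p2)  //  ¬p2, ¬(¬p1 ∨ p2).
          branch 2.1.1 (add p2, (¬p1 ∨ p2)):
            ¬(p2 ↔ (p3 → p3)): β-rule — branch into p2, ¬(p3 → p3)  //  ¬p2, (p3 → p3).
              branch 2.1.1.1 (add p2, ¬(p3 → p3)):
                ¬(p3 → p3): α-rule — add p3, ¬p3.
                × closes — contains both p3 and ¬p3.
              branch 2.1.1.2 (add ¬p2, (p3 → p3)):
                × closes — contains both p2 and ¬p2.
          branch 2.1.2 (add ¬p2, ¬(¬p1 ∨ p2)):
            ¬(¬p1 ∨ p2): α-rule — add ¬¬p1, ¬p2.
            ¬(p2 ↔ (p3 → p3)): β-rule — branch into p2, ¬(p3 → p3)  //  ¬p2, (p3 → p3).
              branch 2.1.2.1 (add p2, ¬(p3 → p3)):
                × closes — contains both p2 and ¬p2.
              branch 2.1.2.2 (add ¬p2, (p3 → p3)):
                (p3 → p3): β-rule — branch into ¬p3  //  p3.
                  branch 2.1.2.2.1 (add ¬p3):
                    ○ open, literals {p1=true, p2=false, p3=false}.
                  branch 2.1.2.2.2 (add p3):
                    ○ open, literals {p1=true, p2=false, p3=true}.
      branch 2.2 (add ¬p3):
        (p2 ↔ (¬p1 ∨ p2)): β-rule — branch into p2, (¬p1 ∨ p2)  //  ¬p2, ¬(¬p1 ∨ p2).
          branch 2.2.1 (add p2, (¬p1 ∨ p2)):
            (¬p1 ∨ p2): β-rule — branch into ¬p1  //  p2.
              branch 2.2.1.1 (add ¬p1):
                ○ open, literals {p1=false, p2=true, p3=false}.
              branch 2.2.1.2 (add p2):
                ○ open, literals {p2=true, p3=false}.
          branch 2.2.2 (add ¬p2, ¬(¬p1 ∨ p2)):
            ¬(¬p1 ∨ p2): α-rule — add ¬¬p1, ¬p2.
            ○ open, literals {p1=true, p2=false, p3=false}.
5 branches closed, 7 open.
Each open branch fixes some atoms; the unmentioned ones are free. Counting distinct full assignments: branch {p2=false, p3=false} (p1) contributes 2 new; branch {p3=false} (p1, p2) contributes 2 new; branch {p1=true, p2=false, p3=false} (none free) contributes 0 new; branch {p1=true, p2=false, p3=true} (none free) contributes 1 new; branch {p1=false, p2=true, p3=false} (none free) contributes 0 new; branch {p2=true, p3=false} (p1) contributes 0 new; branch {p1=true, p2=false, p3=false} (none free) contributes 0 new. Total: 5.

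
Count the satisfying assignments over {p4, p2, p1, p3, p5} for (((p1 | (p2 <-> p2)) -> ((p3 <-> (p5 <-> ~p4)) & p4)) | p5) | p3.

Initial set: {T ((((p1 | (p2 <-> p2)) -> ((p3 <-> (p5 <-> ~p4)) & p4)) | p5) | p3)}.
T ((((p1 | (p2 <-> p2)) -> ((p3 <-> (p5 <-> ~p4)) & p4)) | p5) | p3): β-rule — branch into T (((p1 | (p2 <-> p2)) -> ((p3 <-> (p5 <-> ~p4)) & p4)) | p5)  //  T p3.
  branch 1 (add T (((p1 | (p2 <-> p2)) -> ((p3 <-> (p5 <-> ~p4)) & p4)) | p5)):
    T (((p1 | (p2 <-> p2)) -> ((p3 <-> (p5 <-> ~p4)) & p4)) | p5): β-rule — branch into T ((p1 | (p2 <-> p2)) -> ((p3 <-> (p5 <-> ~p4)) & p4))  //  T p5.
      branch 1.1 (add T ((p1 | (p2 <-> p2)) -> ((p3 <-> (p5 <-> ~p4)) & p4))):
        T ((p1 | (p2 <-> p2)) -> ((p3 <-> (p5 <-> ~p4)) & p4)): β-rule — branch into F (p1 | (p2 <-> p2))  //  T ((p3 <-> (p5 <-> ~p4)) & p4).
          branch 1.1.1 (add F (p1 | (p2 <-> p2))):
            F (p1 | (p2 <-> p2)): α-rule — add F p1, F (p2 <-> p2).
            F (p2 <-> p2): β-rule — branch into T p2, F p2  //  F p2, T p2.
              branch 1.1.1.1 (add T p2, F p2):
                × closes — contains both p2 and ~p2.
              branch 1.1.1.2 (add F p2, T p2):
                × closes — contains both p2 and ~p2.
          branch 1.1.2 (add T ((p3 <-> (p5 <-> ~p4)) & p4)):
            T ((p3 <-> (p5 <-> ~p4)) & p4): α-rule — add T (p3 <-> (p5 <-> ~p4)), T p4.
            T (p3 <-> (p5 <-> ~p4)): β-rule — branch into T p3, T (p5 <-> ~p4)  //  F p3, F (p5 <-> ~p4).
              branch 1.1.2.1 (add T p3, T (p5 <-> ~p4)):
                T (p5 <-> ~p4): β-rule — branch into T p5, T ~p4  //  F p5, F ~p4.
                  branch 1.1.2.1.1 (add T p5, T ~p4):
                    × closes — contains both p4 and ~p4.
                  branch 1.1.2.1.2 (add F p5, F ~p4):
                    ○ open, literals {p3=true, p4=true, p5=false}.
              branch 1.1.2.2 (add F p3, F (p5 <-> ~p4)):
                F (p5 <-> ~p4): β-rule — branch into T p5, F ~p4  //  F p5, T ~p4.
                  branch 1.1.2.2.1 (add T p5, F ~p4):
                    ○ open, literals {p3=false, p4=true, p5=true}.
                  branch 1.1.2.2.2 (add F p5, T ~p4):
                    × closes — contains both p4 and ~p4.
      branch 1.2 (add T p5):
        ○ open, literals {p5=true}.
  branch 2 (add T p3):
    ○ open, literals {p3=true}.
4 branches closed, 4 open.
Each open branch fixes some atoms; the unmentioned ones are free. Counting distinct full assignments: branch {p3=true, p4=true, p5=false} (p2, p1) contributes 4 new; branch {p3=false, p4=true, p5=true} (p2, p1) contributes 4 new; branch {p5=true} (p4, p2, p1, p3) contributes 12 new; branch {p3=true} (p4, p2, p1, p5) contributes 4 new. Total: 24.

24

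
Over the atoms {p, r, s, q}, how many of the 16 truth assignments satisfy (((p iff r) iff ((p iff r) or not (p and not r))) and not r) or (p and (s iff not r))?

Initial set: {((((p iff r) iff ((p iff r) or not (p and not r))) and not r) or (p and (s iff not r)))}.
((((p iff r) iff ((p iff r) or not (p and not r))) and not r) or (p and (s iff not r))): β-rule — branch into (((p iff r) iff ((p iff r) or not (p and not r))) and not r)  //  (p and (s iff not r)).
  branch 1 (add (((p iff r) iff ((p iff r) or not (p and not r))) and not r)):
    (((p iff r) iff ((p iff r) or not (p and not r))) and not r): α-rule — add ((p iff r) iff ((p iff r) or not (p and not r))), not r.
    ((p iff r) iff ((p iff r) or not (p and not r))): β-rule — branch into (p iff r), ((p iff r) or not (p and not r))  //  not (p iff r), not ((p iff r) or not (p and not r)).
      branch 1.1 (add (p iff r), ((p iff r) or not (p and not r))):
        (p iff r): β-rule — branch into p, r  //  not p, not r.
          branch 1.1.1 (add p, r):
            × closes — contains both r and not r.
          branch 1.1.2 (add not p, not r):
            ((p iff r) or not (p and not r)): β-rule — branch into (p iff r)  //  not (p and not r).
              branch 1.1.2.1 (add (p iff r)):
                (p iff r): β-rule — branch into p, r  //  not p, not r.
                  branch 1.1.2.1.1 (add p, r):
                    × closes — contains both p and not p.
                  branch 1.1.2.1.2 (add not p, not r):
                    ○ open, literals {p=false, r=false}.
              branch 1.1.2.2 (add not (p and not r)):
                not (p and not r): β-rule — branch into not p  //  not not r.
                  branch 1.1.2.2.1 (add not p):
                    ○ open, literals {p=false, r=false}.
                  branch 1.1.2.2.2 (add not not r):
                    × closes — contains both r and not r.
      branch 1.2 (add not (p iff r), not ((p iff r) or not (p and not r))):
        not ((p iff r) or not (p and not r)): α-rule — add not (p iff r), not not (p and not r).
        not not (p and not r): α-rule — add p, not r.
        not (p iff r): β-rule — branch into p, not r  //  not p, r.
          branch 1.2.1 (add p, not r):
            not (p iff r): β-rule — branch into p, not r  //  not p, r.
              branch 1.2.1.1 (add p, not r):
                ○ open, literals {p=true, r=false}.
              branch 1.2.1.2 (add not p, r):
                × closes — contains both p and not p.
          branch 1.2.2 (add not p, r):
            × closes — contains both p and not p.
  branch 2 (add (p and (s iff not r))):
    (p and (s iff not r)): α-rule — add p, (s iff not r).
    (s iff not r): β-rule — branch into s, not r  //  not s, not not r.
      branch 2.1 (add s, not r):
        ○ open, literals {p=true, r=false, s=true}.
      branch 2.2 (add not s, not not r):
        ○ open, literals {p=true, r=true, s=false}.
5 branches closed, 5 open.
Each open branch fixes some atoms; the unmentioned ones are free. Counting distinct full assignments: branch {p=false, r=false} (s, q) contributes 4 new; branch {p=false, r=false} (s, q) contributes 0 new; branch {p=true, r=false} (s, q) contributes 4 new; branch {p=true, r=false, s=true} (q) contributes 0 new; branch {p=true, r=true, s=false} (q) contributes 2 new. Total: 10.

10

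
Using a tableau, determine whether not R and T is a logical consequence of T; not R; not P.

Yes

Initial set: {T T; T not R; T not P; F (not R and T)}.
F (not R and T): β-rule — branch into F not R  //  F T.
  branch 1 (add F not R):
    × closes — contains both R and not R.
  branch 2 (add F T):
    × closes — contains both T and not T.
All 2 branches close.
Every branch closed, so the premises entail the conclusion.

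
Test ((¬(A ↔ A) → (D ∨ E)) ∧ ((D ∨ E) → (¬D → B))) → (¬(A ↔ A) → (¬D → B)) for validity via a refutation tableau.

Valid

Assume the negation and expand:
Initial set: {¬(((¬(A ↔ A) → (D ∨ E)) ∧ ((D ∨ E) → (¬D → B))) → (¬(A ↔ A) → (¬D → B)))}.
¬(((¬(A ↔ A) → (D ∨ E)) ∧ ((D ∨ E) → (¬D → B))) → (¬(A ↔ A) → (¬D → B))): α-rule — add ((¬(A ↔ A) → (D ∨ E)) ∧ ((D ∨ E) → (¬D → B))), ¬(¬(A ↔ A) → (¬D → B)).
((¬(A ↔ A) → (D ∨ E)) ∧ ((D ∨ E) → (¬D → B))): α-rule — add (¬(A ↔ A) → (D ∨ E)), ((D ∨ E) → (¬D → B)).
¬(¬(A ↔ A) → (¬D → B)): α-rule — add ¬(A ↔ A), ¬(¬D → B).
¬(¬D → B): α-rule — add ¬D, ¬B.
(¬(A ↔ A) → (D ∨ E)): β-rule — branch into ¬¬(A ↔ A)  //  (D ∨ E).
  branch 1 (add ¬¬(A ↔ A)):
    ((D ∨ E) → (¬D → B)): β-rule — branch into ¬(D ∨ E)  //  (¬D → B).
      branch 1.1 (add ¬(D ∨ E)):
        ¬(D ∨ E): α-rule — add ¬D, ¬E.
        ¬(A ↔ A): β-rule — branch into A, ¬A  //  ¬A, A.
          branch 1.1.1 (add A, ¬A):
            × closes — contains both A and ¬A.
          branch 1.1.2 (add ¬A, A):
            × closes — contains both A and ¬A.
      branch 1.2 (add (¬D → B)):
        ¬(A ↔ A): β-rule — branch into A, ¬A  //  ¬A, A.
          branch 1.2.1 (add A, ¬A):
            × closes — contains both A and ¬A.
          branch 1.2.2 (add ¬A, A):
            × closes — contains both A and ¬A.
  branch 2 (add (D ∨ E)):
    ((D ∨ E) → (¬D → B)): β-rule — branch into ¬(D ∨ E)  //  (¬D → B).
      branch 2.1 (add ¬(D ∨ E)):
        ¬(D ∨ E): α-rule — add ¬D, ¬E.
        ¬(A ↔ A): β-rule — branch into A, ¬A  //  ¬A, A.
          branch 2.1.1 (add A, ¬A):
            × closes — contains both A and ¬A.
          branch 2.1.2 (add ¬A, A):
            × closes — contains both A and ¬A.
      branch 2.2 (add (¬D → B)):
        ¬(A ↔ A): β-rule — branch into A, ¬A  //  ¬A, A.
          branch 2.2.1 (add A, ¬A):
            × closes — contains both A and ¬A.
          branch 2.2.2 (add ¬A, A):
            × closes — contains both A and ¬A.
All 8 branches close.
Every branch closed, so the negation is unsatisfiable and the formula is valid.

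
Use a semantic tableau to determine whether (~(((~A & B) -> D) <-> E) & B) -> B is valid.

Valid

Assume the negation and expand:
Initial set: {~((~(((~A & B) -> D) <-> E) & B) -> B)}.
~((~(((~A & B) -> D) <-> E) & B) -> B): α-rule — add (~(((~A & B) -> D) <-> E) & B), ~B.
(~(((~A & B) -> D) <-> E) & B): α-rule — add ~(((~A & B) -> D) <-> E), B.
× closes — contains both B and ~B.
All 1 branch closes.
Every branch closed, so the negation is unsatisfiable and the formula is valid.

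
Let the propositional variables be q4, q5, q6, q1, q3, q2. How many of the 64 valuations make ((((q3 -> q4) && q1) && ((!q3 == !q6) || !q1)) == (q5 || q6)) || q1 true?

40

Initial set: {T (((((q3 -> q4) && q1) && ((!q3 == !q6) || !q1)) == (q5 || q6)) || q1)}.
T (((((q3 -> q4) && q1) && ((!q3 == !q6) || !q1)) == (q5 || q6)) || q1): β-rule — branch into T ((((q3 -> q4) && q1) && ((!q3 == !q6) || !q1)) == (q5 || q6))  //  T q1.
  branch 1 (add T ((((q3 -> q4) && q1) && ((!q3 == !q6) || !q1)) == (q5 || q6))):
    T ((((q3 -> q4) && q1) && ((!q3 == !q6) || !q1)) == (q5 || q6)): β-rule — branch into T (((q3 -> q4) && q1) && ((!q3 == !q6) || !q1)), T (q5 || q6)  //  F (((q3 -> q4) && q1) && ((!q3 == !q6) || !q1)), F (q5 || q6).
      branch 1.1 (add T (((q3 -> q4) && q1) && ((!q3 == !q6) || !q1)), T (q5 || q6)):
        T (((q3 -> q4) && q1) && ((!q3 == !q6) || !q1)): α-rule — add T ((q3 -> q4) && q1), T ((!q3 == !q6) || !q1).
        T ((q3 -> q4) && q1): α-rule — add T (q3 -> q4), T q1.
        T (q5 || q6): β-rule — branch into T q5  //  T q6.
          branch 1.1.1 (add T q5):
            T ((!q3 == !q6) || !q1): β-rule — branch into T (!q3 == !q6)  //  T !q1.
              branch 1.1.1.1 (add T (!q3 == !q6)):
                T (q3 -> q4): β-rule — branch into F q3  //  T q4.
                  branch 1.1.1.1.1 (add F q3):
                    T (!q3 == !q6): β-rule — branch into T !q3, T !q6  //  F !q3, F !q6.
                      branch 1.1.1.1.1.1 (add T !q3, T !q6):
                        ○ open, literals {q1=1, q3=0, q5=1, q6=0}.
                      branch 1.1.1.1.1.2 (add F !q3, F !q6):
                        × closes — contains both q3 and !q3.
                  branch 1.1.1.1.2 (add T q4):
                    T (!q3 == !q6): β-rule — branch into T !q3, T !q6  //  F !q3, F !q6.
                      branch 1.1.1.1.2.1 (add T !q3, T !q6):
                        ○ open, literals {q1=1, q3=0, q4=1, q5=1, q6=0}.
                      branch 1.1.1.1.2.2 (add F !q3, F !q6):
                        ○ open, literals {q1=1, q3=1, q4=1, q5=1, q6=1}.
              branch 1.1.1.2 (add T !q1):
                × closes — contains both q1 and !q1.
          branch 1.1.2 (add T q6):
            T ((!q3 == !q6) || !q1): β-rule — branch into T (!q3 == !q6)  //  T !q1.
              branch 1.1.2.1 (add T (!q3 == !q6)):
                T (q3 -> q4): β-rule — branch into F q3  //  T q4.
                  branch 1.1.2.1.1 (add F q3):
                    T (!q3 == !q6): β-rule — branch into T !q3, T !q6  //  F !q3, F !q6.
                      branch 1.1.2.1.1.1 (add T !q3, T !q6):
                        × closes — contains both q6 and !q6.
                      branch 1.1.2.1.1.2 (add F !q3, F !q6):
                        × closes — contains both q3 and !q3.
                  branch 1.1.2.1.2 (add T q4):
                    T (!q3 == !q6): β-rule — branch into T !q3, T !q6  //  F !q3, F !q6.
                      branch 1.1.2.1.2.1 (add T !q3, T !q6):
                        × closes — contains both q6 and !q6.
                      branch 1.1.2.1.2.2 (add F !q3, F !q6):
                        ○ open, literals {q1=1, q3=1, q4=1, q6=1}.
              branch 1.1.2.2 (add T !q1):
                × closes — contains both q1 and !q1.
      branch 1.2 (add F (((q3 -> q4) && q1) && ((!q3 == !q6) || !q1)), F (q5 || q6)):
        F (q5 || q6): α-rule — add F q5, F q6.
        F (((q3 -> q4) && q1) && ((!q3 == !q6) || !q1)): β-rule — branch into F ((q3 -> q4) && q1)  //  F ((!q3 == !q6) || !q1).
          branch 1.2.1 (add F ((q3 -> q4) && q1)):
            F ((q3 -> q4) && q1): β-rule — branch into F (q3 -> q4)  //  F q1.
              branch 1.2.1.1 (add F (q3 -> q4)):
                F (q3 -> q4): α-rule — add T q3, F q4.
                ○ open, literals {q3=1, q4=0, q5=0, q6=0}.
              branch 1.2.1.2 (add F q1):
                ○ open, literals {q1=0, q5=0, q6=0}.
          branch 1.2.2 (add F ((!q3 == !q6) || !q1)):
            F ((!q3 == !q6) || !q1): α-rule — add F (!q3 == !q6), F !q1.
            F (!q3 == !q6): β-rule — branch into T !q3, F !q6  //  F !q3, T !q6.
              branch 1.2.2.1 (add T !q3, F !q6):
                × closes — contains both q6 and !q6.
              branch 1.2.2.2 (add F !q3, T !q6):
                ○ open, literals {q1=1, q3=1, q5=0, q6=0}.
  branch 2 (add T q1):
    ○ open, literals {q1=1}.
7 branches closed, 8 open.
Each open branch fixes some atoms; the unmentioned ones are free. Counting distinct full assignments: branch {q1=1, q3=0, q5=1, q6=0} (q4, q2) contributes 4 new; branch {q1=1, q3=0, q4=1, q5=1, q6=0} (q2) contributes 0 new; branch {q1=1, q3=1, q4=1, q5=1, q6=1} (q2) contributes 2 new; branch {q1=1, q3=1, q4=1, q6=1} (q5, q2) contributes 2 new; branch {q3=1, q4=0, q5=0, q6=0} (q1, q2) contributes 4 new; branch {q1=0, q5=0, q6=0} (q4, q3, q2) contributes 6 new; branch {q1=1, q3=1, q5=0, q6=0} (q4, q2) contributes 2 new; branch {q1=1} (q4, q5, q6, q3, q2) contributes 20 new. Total: 40.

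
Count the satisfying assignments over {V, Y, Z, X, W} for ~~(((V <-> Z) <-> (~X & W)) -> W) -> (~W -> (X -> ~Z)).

Initial set: {(~~(((V <-> Z) <-> (~X & W)) -> W) -> (~W -> (X -> ~Z)))}.
(~~(((V <-> Z) <-> (~X & W)) -> W) -> (~W -> (X -> ~Z))): β-rule — branch into ~~~(((V <-> Z) <-> (~X & W)) -> W)  //  (~W -> (X -> ~Z)).
  branch 1 (add ~~~(((V <-> Z) <-> (~X & W)) -> W)):
    ~~~(((V <-> Z) <-> (~X & W)) -> W): drop double negation, giving ~(((V <-> Z) <-> (~X & W)) -> W).
    ~(((V <-> Z) <-> (~X & W)) -> W): α-rule — add ((V <-> Z) <-> (~X & W)), ~W.
    ((V <-> Z) <-> (~X & W)): β-rule — branch into (V <-> Z), (~X & W)  //  ~(V <-> Z), ~(~X & W).
      branch 1.1 (add (V <-> Z), (~X & W)):
        (~X & W): α-rule — add ~X, W.
        × closes — contains both W and ~W.
      branch 1.2 (add ~(V <-> Z), ~(~X & W)):
        ~(V <-> Z): β-rule — branch into V, ~Z  //  ~V, Z.
          branch 1.2.1 (add V, ~Z):
            ~(~X & W): β-rule — branch into ~~X  //  ~W.
              branch 1.2.1.1 (add ~~X):
                ○ open, literals {V=1, W=0, X=1, Z=0}.
              branch 1.2.1.2 (add ~W):
                ○ open, literals {V=1, W=0, Z=0}.
          branch 1.2.2 (add ~V, Z):
            ~(~X & W): β-rule — branch into ~~X  //  ~W.
              branch 1.2.2.1 (add ~~X):
                ○ open, literals {V=0, W=0, X=1, Z=1}.
              branch 1.2.2.2 (add ~W):
                ○ open, literals {V=0, W=0, Z=1}.
  branch 2 (add (~W -> (X -> ~Z))):
    (~W -> (X -> ~Z)): β-rule — branch into ~~W  //  (X -> ~Z).
      branch 2.1 (add ~~W):
        ○ open, literals {W=1}.
      branch 2.2 (add (X -> ~Z)):
        (X -> ~Z): β-rule — branch into ~X  //  ~Z.
          branch 2.2.1 (add ~X):
            ○ open, literals {X=0}.
          branch 2.2.2 (add ~Z):
            ○ open, literals {Z=0}.
1 branch closed, 7 open.
Each open branch fixes some atoms; the unmentioned ones are free. Counting distinct full assignments: branch {V=1, W=0, X=1, Z=0} (Y) contributes 2 new; branch {V=1, W=0, Z=0} (Y, X) contributes 2 new; branch {V=0, W=0, X=1, Z=1} (Y) contributes 2 new; branch {V=0, W=0, Z=1} (Y, X) contributes 2 new; branch {W=1} (V, Y, Z, X) contributes 16 new; branch {X=0} (V, Y, Z, W) contributes 4 new; branch {Z=0} (V, Y, X, W) contributes 2 new. Total: 30.

30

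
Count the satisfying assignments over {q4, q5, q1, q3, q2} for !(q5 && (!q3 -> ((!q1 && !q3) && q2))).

22

Initial set: {!(q5 && (!q3 -> ((!q1 && !q3) && q2)))}.
!(q5 && (!q3 -> ((!q1 && !q3) && q2))): β-rule — branch into !q5  //  !(!q3 -> ((!q1 && !q3) && q2)).
  branch 1 (add !q5):
    ○ open, literals {q5=false}.
  branch 2 (add !(!q3 -> ((!q1 && !q3) && q2))):
    !(!q3 -> ((!q1 && !q3) && q2)): α-rule — add !q3, !((!q1 && !q3) && q2).
    !((!q1 && !q3) && q2): β-rule — branch into !(!q1 && !q3)  //  !q2.
      branch 2.1 (add !(!q1 && !q3)):
        !(!q1 && !q3): β-rule — branch into !!q1  //  !!q3.
          branch 2.1.1 (add !!q1):
            ○ open, literals {q1=true, q3=false}.
          branch 2.1.2 (add !!q3):
            × closes — contains both q3 and !q3.
      branch 2.2 (add !q2):
        ○ open, literals {q2=false, q3=false}.
1 branch closed, 3 open.
Each open branch fixes some atoms; the unmentioned ones are free. Counting distinct full assignments: branch {q5=false} (q4, q1, q3, q2) contributes 16 new; branch {q1=true, q3=false} (q4, q5, q2) contributes 4 new; branch {q2=false, q3=false} (q4, q5, q1) contributes 2 new. Total: 22.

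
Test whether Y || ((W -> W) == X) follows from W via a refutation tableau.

Initial set: {W; !(Y || ((W -> W) == X))}.
!(Y || ((W -> W) == X)): α-rule — add !Y, !((W -> W) == X).
!((W -> W) == X): β-rule — branch into (W -> W), !X  //  !(W -> W), X.
  branch 1 (add (W -> W), !X):
    (W -> W): β-rule — branch into !W  //  W.
      branch 1.1 (add !W):
        × closes — contains both W and !W.
      branch 1.2 (add W):
        ○ open, literals {W=1, X=0, Y=0}.
  branch 2 (add !(W -> W), X):
    !(W -> W): α-rule — add W, !W.
    × closes — contains both W and !W.
2 branches closed, 1 open.
An open branch gives a countermodel: W=1, X=0, Y=0 (unmentioned atoms arbitrary); the premises hold there but the conclusion fails.

No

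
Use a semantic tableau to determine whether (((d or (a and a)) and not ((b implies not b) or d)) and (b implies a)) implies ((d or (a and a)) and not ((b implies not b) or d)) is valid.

Assume the negation and expand:
Initial set: {not ((((d or (a and a)) and not ((b implies not b) or d)) and (b implies a)) implies ((d or (a and a)) and not ((b implies not b) or d)))}.
not ((((d or (a and a)) and not ((b implies not b) or d)) and (b implies a)) implies ((d or (a and a)) and not ((b implies not b) or d))): α-rule — add (((d or (a and a)) and not ((b implies not b) or d)) and (b implies a)), not ((d or (a and a)) and not ((b implies not b) or d)).
(((d or (a and a)) and not ((b implies not b) or d)) and (b implies a)): α-rule — add ((d or (a and a)) and not ((b implies not b) or d)), (b implies a).
((d or (a and a)) and not ((b implies not b) or d)): α-rule — add (d or (a and a)), not ((b implies not b) or d).
not ((b implies not b) or d): α-rule — add not (b implies not b), not d.
not (b implies not b): α-rule — add b, not not b.
not ((d or (a and a)) and not ((b implies not b) or d)): β-rule — branch into not (d or (a and a))  //  not not ((b implies not b) or d).
  branch 1 (add not (d or (a and a))):
    not (d or (a and a)): α-rule — add not d, not (a and a).
    (b implies a): β-rule — branch into not b  //  a.
      branch 1.1 (add not b):
        × closes — contains both b and not b.
      branch 1.2 (add a):
        (d or (a and a)): β-rule — branch into d  //  (a and a).
          branch 1.2.1 (add d):
            × closes — contains both d and not d.
          branch 1.2.2 (add (a and a)):
            (a and a): α-rule — add a, a.
            not (a and a): β-rule — branch into not a  //  not a.
              branch 1.2.2.1 (add not a):
                × closes — contains both a and not a.
              branch 1.2.2.2 (add not a):
                × closes — contains both a and not a.
  branch 2 (add not not ((b implies not b) or d)):
    (b implies a): β-rule — branch into not b  //  a.
      branch 2.1 (add not b):
        × closes — contains both b and not b.
      branch 2.2 (add a):
        (d or (a and a)): β-rule — branch into d  //  (a and a).
          branch 2.2.1 (add d):
            × closes — contains both d and not d.
          branch 2.2.2 (add (a and a)):
            (a and a): α-rule — add a, a.
            not not ((b implies not b) or d): β-rule — branch into (b implies not b)  //  d.
              branch 2.2.2.1 (add (b implies not b)):
                (b implies not b): β-rule — branch into not b  //  not b.
                  branch 2.2.2.1.1 (add not b):
                    × closes — contains both b and not b.
                  branch 2.2.2.1.2 (add not b):
                    × closes — contains both b and not b.
              branch 2.2.2.2 (add d):
                × closes — contains both d and not d.
All 9 branches close.
Every branch closed, so the negation is unsatisfiable and the formula is valid.

Valid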